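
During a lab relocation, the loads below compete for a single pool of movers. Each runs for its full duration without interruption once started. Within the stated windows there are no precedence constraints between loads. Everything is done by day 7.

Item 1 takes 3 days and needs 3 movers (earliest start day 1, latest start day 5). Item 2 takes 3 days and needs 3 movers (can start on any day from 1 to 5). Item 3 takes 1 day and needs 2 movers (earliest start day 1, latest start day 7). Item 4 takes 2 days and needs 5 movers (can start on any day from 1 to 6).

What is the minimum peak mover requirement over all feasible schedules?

6

Early-start (Item 1@1, Item 2@1, Item 3@1, Item 4@1) gives peak 13: d1:13  d2:11  d3:6  d4:0  d5:0  d6:0  d7:0.
Shift Item 3→4, Item 4→5.
Schedule Item 1@1, Item 2@1, Item 3@4, Item 4@5: d1:6  d2:6  d3:6  d4:2  d5:5  d6:5  d7:0 — peak 6.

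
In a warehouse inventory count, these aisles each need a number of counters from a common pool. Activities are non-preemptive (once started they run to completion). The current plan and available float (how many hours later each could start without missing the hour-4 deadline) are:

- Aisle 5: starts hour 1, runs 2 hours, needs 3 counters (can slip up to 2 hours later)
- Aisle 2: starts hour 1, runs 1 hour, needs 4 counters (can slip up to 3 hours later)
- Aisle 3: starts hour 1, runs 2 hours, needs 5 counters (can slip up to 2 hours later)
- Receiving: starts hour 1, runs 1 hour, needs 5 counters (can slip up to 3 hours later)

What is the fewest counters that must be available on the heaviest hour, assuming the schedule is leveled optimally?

Early-start (Aisle 5@1, Aisle 2@1, Aisle 3@1, Receiving@1) gives peak 17: h1:17  h2:8  h3:0  h4:0.
Shift Aisle 3→2, Receiving→4.
Schedule Aisle 5@1, Aisle 2@1, Aisle 3@2, Receiving@4: h1:7  h2:8  h3:5  h4:5 — peak 8.

8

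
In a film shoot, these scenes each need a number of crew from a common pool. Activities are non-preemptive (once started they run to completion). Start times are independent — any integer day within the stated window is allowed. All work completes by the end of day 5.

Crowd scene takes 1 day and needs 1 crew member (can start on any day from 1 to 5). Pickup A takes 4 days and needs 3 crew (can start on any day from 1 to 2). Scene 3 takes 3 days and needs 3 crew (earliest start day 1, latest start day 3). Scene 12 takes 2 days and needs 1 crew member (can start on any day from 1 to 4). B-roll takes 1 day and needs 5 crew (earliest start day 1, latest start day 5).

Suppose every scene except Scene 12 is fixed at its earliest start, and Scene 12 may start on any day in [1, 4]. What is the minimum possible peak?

12

Scene 12@1: d1:13  d2:7  d3:6  d4:3  d5:0 → peak 13
Scene 12@2: d1:12  d2:7  d3:7  d4:3  d5:0 → peak 12
Scene 12@3: d1:12  d2:6  d3:7  d4:4  d5:0 → peak 12
Scene 12@4: d1:12  d2:6  d3:6  d4:4  d5:1 → peak 12
Best is Scene 12@2, peak 12.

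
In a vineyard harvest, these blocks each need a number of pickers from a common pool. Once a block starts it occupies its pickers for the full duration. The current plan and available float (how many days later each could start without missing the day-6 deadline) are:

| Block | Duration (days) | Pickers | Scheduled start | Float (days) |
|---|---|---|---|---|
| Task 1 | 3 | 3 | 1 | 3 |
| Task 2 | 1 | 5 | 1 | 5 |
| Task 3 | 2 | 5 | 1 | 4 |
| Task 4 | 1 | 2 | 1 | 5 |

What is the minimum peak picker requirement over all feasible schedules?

5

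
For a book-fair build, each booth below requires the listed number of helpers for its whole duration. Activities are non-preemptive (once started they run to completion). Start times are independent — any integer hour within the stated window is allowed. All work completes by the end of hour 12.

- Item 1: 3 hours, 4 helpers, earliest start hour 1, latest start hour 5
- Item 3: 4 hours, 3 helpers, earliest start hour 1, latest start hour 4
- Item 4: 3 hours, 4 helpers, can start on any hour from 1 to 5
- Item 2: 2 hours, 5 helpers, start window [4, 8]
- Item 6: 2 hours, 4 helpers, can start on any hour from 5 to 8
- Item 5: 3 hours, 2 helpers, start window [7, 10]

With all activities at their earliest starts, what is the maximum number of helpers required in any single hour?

11

Early-start schedule: Item 1@1, Item 3@1, Item 4@1, Item 2@4, Item 6@5, Item 5@7.
Load per hour: hour 1: 11, hour 2: 11, hour 3: 11, hour 4: 8, hour 5: 9, hour 6: 4, hour 7: 2, hour 8: 2, hour 9: 2, hour 10: 0, hour 11: 0, hour 12: 0.
Peak is 11.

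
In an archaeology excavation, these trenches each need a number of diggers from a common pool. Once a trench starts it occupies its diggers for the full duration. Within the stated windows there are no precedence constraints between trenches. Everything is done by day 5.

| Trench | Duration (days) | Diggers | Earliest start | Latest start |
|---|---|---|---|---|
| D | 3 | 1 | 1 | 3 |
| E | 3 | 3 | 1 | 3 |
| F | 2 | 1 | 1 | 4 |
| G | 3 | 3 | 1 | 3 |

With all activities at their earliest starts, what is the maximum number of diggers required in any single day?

8

Early-start schedule: D@1, E@1, F@1, G@1.
Load per day: day 1: 8, day 2: 8, day 3: 7, day 4: 0, day 5: 0.
Peak is 8.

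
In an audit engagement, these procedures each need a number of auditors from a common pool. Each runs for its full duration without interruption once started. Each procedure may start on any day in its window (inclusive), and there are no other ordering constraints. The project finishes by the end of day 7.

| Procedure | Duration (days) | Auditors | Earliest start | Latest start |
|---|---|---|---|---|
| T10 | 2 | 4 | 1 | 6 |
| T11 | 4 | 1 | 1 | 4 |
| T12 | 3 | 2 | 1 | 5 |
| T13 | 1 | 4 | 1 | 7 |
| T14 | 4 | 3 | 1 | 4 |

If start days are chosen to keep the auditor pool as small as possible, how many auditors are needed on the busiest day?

Early-start (T10@1, T11@1, T12@1, T13@1, T14@1) gives peak 14: d1:14  d2:10  d3:6  d4:4  d5:0  d6:0  d7:0.
Shift T12→5, T13→3, T14→4.
Schedule T10@1, T11@1, T12@5, T13@3, T14@4: d1:5  d2:5  d3:5  d4:4  d5:5  d6:5  d7:5 — peak 5.
Total auditor-days = 34 over 7 days ⇒ peak ≥ ⌈34/7⌉ = 5, so 5 is optimal.

5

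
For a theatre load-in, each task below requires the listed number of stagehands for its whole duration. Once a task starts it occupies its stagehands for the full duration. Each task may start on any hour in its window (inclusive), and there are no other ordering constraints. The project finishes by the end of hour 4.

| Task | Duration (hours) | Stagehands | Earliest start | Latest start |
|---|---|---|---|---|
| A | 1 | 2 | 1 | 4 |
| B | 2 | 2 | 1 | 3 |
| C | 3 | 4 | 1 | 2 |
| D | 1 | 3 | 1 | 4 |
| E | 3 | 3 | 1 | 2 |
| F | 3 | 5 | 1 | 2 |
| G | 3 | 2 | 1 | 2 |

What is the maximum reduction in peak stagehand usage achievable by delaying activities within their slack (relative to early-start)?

Early-start peak: h1:21  h2:16  h3:14  h4:0 ⇒ 21.
Leveled (A@1, B@1, C@1, D@1, E@1, F@2, G@1): h1:16  h2:16  h3:14  h4:5 ⇒ 16.
Reduction 21 − 16 = 5.

5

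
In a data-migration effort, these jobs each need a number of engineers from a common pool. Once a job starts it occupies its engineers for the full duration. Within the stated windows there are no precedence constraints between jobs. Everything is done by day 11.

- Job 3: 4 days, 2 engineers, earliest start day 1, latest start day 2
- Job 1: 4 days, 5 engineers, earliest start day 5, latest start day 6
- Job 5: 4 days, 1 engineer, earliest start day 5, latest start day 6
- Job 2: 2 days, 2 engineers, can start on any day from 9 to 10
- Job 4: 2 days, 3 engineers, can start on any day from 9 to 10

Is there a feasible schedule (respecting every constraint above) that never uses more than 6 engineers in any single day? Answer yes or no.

yes

Schedule Job 3@1, Job 1@5, Job 5@5, Job 2@9, Job 4@9: d1:2  d2:2  d3:2  d4:2  d5:6  d6:6  d7:6  d8:6  d9:5  d10:5  d11:0 — peak 6 ≤ 6.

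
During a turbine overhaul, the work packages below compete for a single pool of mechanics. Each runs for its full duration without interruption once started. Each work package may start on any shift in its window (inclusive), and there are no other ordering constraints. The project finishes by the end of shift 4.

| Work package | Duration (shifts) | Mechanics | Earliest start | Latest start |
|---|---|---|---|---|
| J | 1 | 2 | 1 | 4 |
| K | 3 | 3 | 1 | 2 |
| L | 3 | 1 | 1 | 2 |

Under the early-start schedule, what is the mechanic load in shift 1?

At early start, shift 1 has: J, K, L.
Demand: 2 + 3 + 1 = 6.

6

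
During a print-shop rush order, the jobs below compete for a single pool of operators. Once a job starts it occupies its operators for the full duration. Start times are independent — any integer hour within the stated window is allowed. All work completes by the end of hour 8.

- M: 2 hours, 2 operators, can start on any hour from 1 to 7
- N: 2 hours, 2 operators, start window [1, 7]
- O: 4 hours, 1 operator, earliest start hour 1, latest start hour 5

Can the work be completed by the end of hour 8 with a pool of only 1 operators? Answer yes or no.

Total operator-hours = 12; over 8 hours the average is 12/8 > 1, so some hour must exceed 1.

no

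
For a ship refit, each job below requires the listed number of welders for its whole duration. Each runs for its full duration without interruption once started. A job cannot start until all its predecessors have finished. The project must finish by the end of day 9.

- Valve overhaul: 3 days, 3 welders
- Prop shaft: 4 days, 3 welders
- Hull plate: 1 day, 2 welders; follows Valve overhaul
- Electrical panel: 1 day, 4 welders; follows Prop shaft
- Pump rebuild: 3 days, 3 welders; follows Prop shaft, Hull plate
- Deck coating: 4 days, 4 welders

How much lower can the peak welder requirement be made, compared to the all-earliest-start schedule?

Early-start peak: d1:10  d2:10  d3:10  d4:9  d5:7  d6:3  d7:3  d8:0  d9:0 ⇒ 10.
Leveled (Valve overhaul@1, Prop shaft@1, Hull plate@4, Electrical panel@5, Pump rebuild@5, Deck coating@6): d1:6  d2:6  d3:6  d4:5  d5:7  d6:7  d7:7  d8:4  d9:4 ⇒ 7.
Reduction 10 − 7 = 3.

3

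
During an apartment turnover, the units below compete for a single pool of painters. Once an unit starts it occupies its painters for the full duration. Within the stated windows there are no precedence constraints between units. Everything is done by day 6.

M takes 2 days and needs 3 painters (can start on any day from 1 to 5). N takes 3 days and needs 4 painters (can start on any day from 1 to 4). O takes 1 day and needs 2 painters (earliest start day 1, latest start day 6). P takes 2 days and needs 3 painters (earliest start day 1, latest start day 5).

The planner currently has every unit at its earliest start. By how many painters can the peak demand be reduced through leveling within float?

6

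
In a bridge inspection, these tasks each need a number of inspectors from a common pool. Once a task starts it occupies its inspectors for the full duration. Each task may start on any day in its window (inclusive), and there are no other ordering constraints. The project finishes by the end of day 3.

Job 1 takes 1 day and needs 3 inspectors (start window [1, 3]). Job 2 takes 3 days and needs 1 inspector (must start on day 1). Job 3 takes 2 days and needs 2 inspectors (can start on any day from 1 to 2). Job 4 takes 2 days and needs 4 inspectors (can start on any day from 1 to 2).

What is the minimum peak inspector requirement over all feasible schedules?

7

Early-start (Job 1@1, Job 2@1, Job 3@1, Job 4@1) gives peak 10: d1:10  d2:7  d3:1.
Shift Job 4→2.
Schedule Job 1@1, Job 2@1, Job 3@1, Job 4@2: d1:6  d2:7  d3:5 — peak 7.
No arrangement of the 12 feasible schedules does better.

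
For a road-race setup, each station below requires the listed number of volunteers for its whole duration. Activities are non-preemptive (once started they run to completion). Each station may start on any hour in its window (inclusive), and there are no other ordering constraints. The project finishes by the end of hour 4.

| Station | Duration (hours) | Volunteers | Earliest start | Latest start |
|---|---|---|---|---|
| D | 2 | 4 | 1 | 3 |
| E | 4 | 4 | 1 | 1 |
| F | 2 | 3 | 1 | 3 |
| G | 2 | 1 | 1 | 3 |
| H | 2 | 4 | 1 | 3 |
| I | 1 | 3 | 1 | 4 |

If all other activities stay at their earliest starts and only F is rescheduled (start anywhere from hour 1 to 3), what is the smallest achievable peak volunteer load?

16

F@1: h1:19  h2:16  h3:4  h4:4 → peak 19
F@2: h1:16  h2:16  h3:7  h4:4 → peak 16
F@3: h1:16  h2:13  h3:7  h4:7 → peak 16
Best is F@2, peak 16.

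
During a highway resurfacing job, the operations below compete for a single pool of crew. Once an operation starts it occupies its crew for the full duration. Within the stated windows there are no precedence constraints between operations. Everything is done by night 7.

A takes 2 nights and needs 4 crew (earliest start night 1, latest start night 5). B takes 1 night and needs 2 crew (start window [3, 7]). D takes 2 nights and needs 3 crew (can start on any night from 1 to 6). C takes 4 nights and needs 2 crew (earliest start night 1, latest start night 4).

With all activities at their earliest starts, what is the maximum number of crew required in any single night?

9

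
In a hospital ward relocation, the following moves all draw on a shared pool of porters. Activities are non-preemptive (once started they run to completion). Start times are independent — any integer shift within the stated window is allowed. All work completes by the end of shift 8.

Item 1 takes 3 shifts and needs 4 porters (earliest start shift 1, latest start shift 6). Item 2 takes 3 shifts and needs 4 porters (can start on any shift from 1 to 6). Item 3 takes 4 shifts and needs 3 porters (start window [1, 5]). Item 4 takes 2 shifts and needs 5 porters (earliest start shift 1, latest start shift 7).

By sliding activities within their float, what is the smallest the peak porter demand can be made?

Early-start (Item 1@1, Item 2@1, Item 3@1, Item 4@1) gives peak 16: s1:16  s2:16  s3:11  s4:3  s5:0  s6:0  s7:0  s8:0.
Shift Item 2→4, Item 4→7.
Schedule Item 1@1, Item 2@4, Item 3@1, Item 4@7: s1:7  s2:7  s3:7  s4:7  s5:4  s6:4  s7:5  s8:5 — peak 7.

7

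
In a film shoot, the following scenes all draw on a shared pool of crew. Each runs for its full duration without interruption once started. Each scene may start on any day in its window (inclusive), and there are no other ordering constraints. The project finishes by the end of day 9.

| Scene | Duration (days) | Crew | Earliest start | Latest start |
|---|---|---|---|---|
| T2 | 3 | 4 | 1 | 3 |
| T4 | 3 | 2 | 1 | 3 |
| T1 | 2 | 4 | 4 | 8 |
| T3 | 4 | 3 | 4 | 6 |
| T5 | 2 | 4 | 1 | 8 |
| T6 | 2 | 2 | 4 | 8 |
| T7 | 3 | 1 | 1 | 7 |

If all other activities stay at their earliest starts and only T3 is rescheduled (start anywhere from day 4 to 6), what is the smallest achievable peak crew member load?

11

T3@4: d1:11  d2:11  d3:7  d4:9  d5:9  d6:3  d7:3  d8:0  d9:0 → peak 11
T3@5: d1:11  d2:11  d3:7  d4:6  d5:9  d6:3  d7:3  d8:3  d9:0 → peak 11
T3@6: d1:11  d2:11  d3:7  d4:6  d5:6  d6:3  d7:3  d8:3  d9:3 → peak 11
Best is T3@4, peak 11.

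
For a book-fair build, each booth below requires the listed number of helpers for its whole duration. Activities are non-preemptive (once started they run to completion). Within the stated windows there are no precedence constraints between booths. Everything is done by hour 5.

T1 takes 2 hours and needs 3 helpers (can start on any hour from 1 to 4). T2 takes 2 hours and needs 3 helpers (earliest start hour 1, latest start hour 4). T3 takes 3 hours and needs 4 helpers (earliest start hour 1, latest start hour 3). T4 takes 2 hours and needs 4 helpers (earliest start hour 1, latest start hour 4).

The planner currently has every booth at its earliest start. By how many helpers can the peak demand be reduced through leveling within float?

Early-start peak: h1:14  h2:14  h3:4  h4:0  h5:0 ⇒ 14.
Leveled (T1@1, T2@3, T3@1, T4@4): h1:7  h2:7  h3:7  h4:7  h5:4 ⇒ 7.
Reduction 14 − 7 = 7.

7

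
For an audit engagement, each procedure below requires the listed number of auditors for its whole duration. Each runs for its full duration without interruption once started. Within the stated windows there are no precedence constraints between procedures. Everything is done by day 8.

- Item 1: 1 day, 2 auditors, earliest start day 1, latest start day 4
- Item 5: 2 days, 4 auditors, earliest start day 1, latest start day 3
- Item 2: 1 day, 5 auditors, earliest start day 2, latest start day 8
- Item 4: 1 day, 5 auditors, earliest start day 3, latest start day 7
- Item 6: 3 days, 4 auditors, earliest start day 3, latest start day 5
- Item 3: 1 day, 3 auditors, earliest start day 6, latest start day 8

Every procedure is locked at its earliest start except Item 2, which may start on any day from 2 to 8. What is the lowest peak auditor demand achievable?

9

Item 2@2: d1:6  d2:9  d3:9  d4:4  d5:4  d6:3  d7:0  d8:0 → peak 9
Item 2@3: d1:6  d2:4  d3:14  d4:4  d5:4  d6:3  d7:0  d8:0 → peak 14
Item 2@4: d1:6  d2:4  d3:9  d4:9  d5:4  d6:3  d7:0  d8:0 → peak 9
Item 2@5: d1:6  d2:4  d3:9  d4:4  d5:9  d6:3  d7:0  d8:0 → peak 9
Item 2@6: d1:6  d2:4  d3:9  d4:4  d5:4  d6:8  d7:0  d8:0 → peak 9
Item 2@7: d1:6  d2:4  d3:9  d4:4  d5:4  d6:3  d7:5  d8:0 → peak 9
Item 2@8: d1:6  d2:4  d3:9  d4:4  d5:4  d6:3  d7:0  d8:5 → peak 9
Best is Item 2@2, peak 9.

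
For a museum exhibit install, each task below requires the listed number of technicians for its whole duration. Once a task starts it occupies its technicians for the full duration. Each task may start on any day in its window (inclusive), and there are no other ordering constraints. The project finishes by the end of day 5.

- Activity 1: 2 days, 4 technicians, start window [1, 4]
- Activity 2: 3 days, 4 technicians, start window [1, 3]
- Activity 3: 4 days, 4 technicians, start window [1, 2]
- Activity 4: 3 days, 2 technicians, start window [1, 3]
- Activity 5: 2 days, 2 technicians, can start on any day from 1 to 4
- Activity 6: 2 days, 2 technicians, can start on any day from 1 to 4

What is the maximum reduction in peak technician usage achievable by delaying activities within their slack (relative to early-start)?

6

Early-start peak: d1:18  d2:18  d3:10  d4:4  d5:0 ⇒ 18.
Leveled (Activity 1@1, Activity 2@1, Activity 3@1, Activity 4@3, Activity 5@3, Activity 6@4): d1:12  d2:12  d3:12  d4:10  d5:4 ⇒ 12.
Reduction 18 − 12 = 6.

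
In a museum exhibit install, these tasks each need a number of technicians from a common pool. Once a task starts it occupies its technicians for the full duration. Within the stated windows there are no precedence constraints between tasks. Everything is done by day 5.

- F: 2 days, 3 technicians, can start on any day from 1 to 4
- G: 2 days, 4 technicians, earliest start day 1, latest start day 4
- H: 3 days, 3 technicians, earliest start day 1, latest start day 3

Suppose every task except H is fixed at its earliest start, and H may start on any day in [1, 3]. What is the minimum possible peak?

7

H@1: d1:10  d2:10  d3:3  d4:0  d5:0 → peak 10
H@2: d1:7  d2:10  d3:3  d4:3  d5:0 → peak 10
H@3: d1:7  d2:7  d3:3  d4:3  d5:3 → peak 7
Best is H@3, peak 7.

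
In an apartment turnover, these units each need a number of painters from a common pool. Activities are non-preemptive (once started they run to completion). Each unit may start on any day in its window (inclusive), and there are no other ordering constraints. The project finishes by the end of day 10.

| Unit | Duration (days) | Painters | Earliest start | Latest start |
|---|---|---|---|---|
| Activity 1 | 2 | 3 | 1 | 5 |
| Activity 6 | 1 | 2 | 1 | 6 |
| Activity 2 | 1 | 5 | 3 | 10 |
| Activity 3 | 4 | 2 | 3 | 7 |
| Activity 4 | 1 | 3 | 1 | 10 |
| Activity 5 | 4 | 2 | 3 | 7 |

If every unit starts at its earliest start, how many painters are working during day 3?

At early start, day 3 has: Activity 2, Activity 3, Activity 5.
Demand: 5 + 2 + 2 = 9.

9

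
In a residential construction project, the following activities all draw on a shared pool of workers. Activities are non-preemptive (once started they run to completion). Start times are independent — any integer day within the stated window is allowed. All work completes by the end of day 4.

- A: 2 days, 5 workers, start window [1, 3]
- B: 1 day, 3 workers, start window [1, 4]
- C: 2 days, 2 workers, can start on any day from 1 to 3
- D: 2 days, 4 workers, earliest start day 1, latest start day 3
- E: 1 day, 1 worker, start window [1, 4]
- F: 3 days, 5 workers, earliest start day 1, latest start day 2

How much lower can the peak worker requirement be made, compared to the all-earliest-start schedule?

9

Early-start peak: d1:20  d2:16  d3:5  d4:0 ⇒ 20.
Leveled (A@1, B@1, C@3, D@3, E@1, F@2): d1:9  d2:10  d3:11  d4:11 ⇒ 11.
Reduction 20 − 11 = 9.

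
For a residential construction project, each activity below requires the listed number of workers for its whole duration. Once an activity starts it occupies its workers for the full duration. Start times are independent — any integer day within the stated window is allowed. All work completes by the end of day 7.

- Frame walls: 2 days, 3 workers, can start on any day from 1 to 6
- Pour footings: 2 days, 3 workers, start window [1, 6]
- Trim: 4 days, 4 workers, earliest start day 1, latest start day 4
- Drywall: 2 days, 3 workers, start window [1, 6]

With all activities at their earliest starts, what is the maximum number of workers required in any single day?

13

Early-start schedule: Frame walls@1, Pour footings@1, Trim@1, Drywall@1.
Load per day: day 1: 13, day 2: 13, day 3: 4, day 4: 4, day 5: 0, day 6: 0, day 7: 0.
Peak is 13.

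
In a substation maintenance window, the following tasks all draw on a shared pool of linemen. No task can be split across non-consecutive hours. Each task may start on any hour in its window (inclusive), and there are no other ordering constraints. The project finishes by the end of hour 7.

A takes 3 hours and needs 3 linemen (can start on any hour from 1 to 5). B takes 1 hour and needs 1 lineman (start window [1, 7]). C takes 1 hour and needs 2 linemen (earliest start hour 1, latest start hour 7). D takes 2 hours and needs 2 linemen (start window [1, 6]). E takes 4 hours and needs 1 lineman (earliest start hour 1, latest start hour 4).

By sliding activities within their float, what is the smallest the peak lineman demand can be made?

3

Early-start (A@1, B@1, C@1, D@1, E@1) gives peak 9: h1:9  h2:6  h3:4  h4:1  h5:0  h6:0  h7:0.
Shift B→4, C→5, D→6, E→4.
Schedule A@1, B@4, C@5, D@6, E@4: h1:3  h2:3  h3:3  h4:2  h5:3  h6:3  h7:3 — peak 3.
Total lineman-hours = 20 over 7 hours ⇒ peak ≥ ⌈20/7⌉ = 3, so 3 is optimal.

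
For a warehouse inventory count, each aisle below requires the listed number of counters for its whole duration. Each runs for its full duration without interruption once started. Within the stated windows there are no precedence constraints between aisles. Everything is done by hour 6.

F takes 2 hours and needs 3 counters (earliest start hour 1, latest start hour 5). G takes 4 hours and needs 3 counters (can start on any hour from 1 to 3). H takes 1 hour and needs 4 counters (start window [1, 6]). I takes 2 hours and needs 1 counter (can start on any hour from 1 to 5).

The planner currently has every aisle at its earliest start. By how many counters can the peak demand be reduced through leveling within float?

Early-start peak: h1:11  h2:7  h3:3  h4:3  h5:0  h6:0 ⇒ 11.
Leveled (F@1, G@1, H@5, I@3): h1:6  h2:6  h3:4  h4:4  h5:4  h6:0 ⇒ 6.
Reduction 11 − 6 = 5.

5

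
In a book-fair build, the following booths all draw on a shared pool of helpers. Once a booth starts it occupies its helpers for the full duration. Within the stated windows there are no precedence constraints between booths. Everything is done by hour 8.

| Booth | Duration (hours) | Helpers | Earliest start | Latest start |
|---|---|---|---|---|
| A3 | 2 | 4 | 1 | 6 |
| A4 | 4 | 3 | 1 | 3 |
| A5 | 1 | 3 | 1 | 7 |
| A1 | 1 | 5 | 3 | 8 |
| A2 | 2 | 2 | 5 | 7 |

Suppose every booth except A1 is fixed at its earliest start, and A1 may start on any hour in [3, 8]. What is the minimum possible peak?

A1@3: h1:10  h2:7  h3:8  h4:3  h5:2  h6:2  h7:0  h8:0 → peak 10
A1@4: h1:10  h2:7  h3:3  h4:8  h5:2  h6:2  h7:0  h8:0 → peak 10
A1@5: h1:10  h2:7  h3:3  h4:3  h5:7  h6:2  h7:0  h8:0 → peak 10
A1@6: h1:10  h2:7  h3:3  h4:3  h5:2  h6:7  h7:0  h8:0 → peak 10
A1@7: h1:10  h2:7  h3:3  h4:3  h5:2  h6:2  h7:5  h8:0 → peak 10
A1@8: h1:10  h2:7  h3:3  h4:3  h5:2  h6:2  h7:0  h8:5 → peak 10
Best is A1@3, peak 10.

10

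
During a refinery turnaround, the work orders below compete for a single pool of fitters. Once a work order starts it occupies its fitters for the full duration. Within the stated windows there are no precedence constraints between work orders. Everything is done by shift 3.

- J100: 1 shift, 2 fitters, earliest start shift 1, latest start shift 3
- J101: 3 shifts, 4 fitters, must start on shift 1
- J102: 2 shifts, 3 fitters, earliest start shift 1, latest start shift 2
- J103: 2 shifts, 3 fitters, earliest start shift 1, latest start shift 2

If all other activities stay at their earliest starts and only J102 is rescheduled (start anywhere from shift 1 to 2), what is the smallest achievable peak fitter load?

J102@1: s1:12  s2:10  s3:4 → peak 12
J102@2: s1:9  s2:10  s3:7 → peak 10
Best is J102@2, peak 10.

10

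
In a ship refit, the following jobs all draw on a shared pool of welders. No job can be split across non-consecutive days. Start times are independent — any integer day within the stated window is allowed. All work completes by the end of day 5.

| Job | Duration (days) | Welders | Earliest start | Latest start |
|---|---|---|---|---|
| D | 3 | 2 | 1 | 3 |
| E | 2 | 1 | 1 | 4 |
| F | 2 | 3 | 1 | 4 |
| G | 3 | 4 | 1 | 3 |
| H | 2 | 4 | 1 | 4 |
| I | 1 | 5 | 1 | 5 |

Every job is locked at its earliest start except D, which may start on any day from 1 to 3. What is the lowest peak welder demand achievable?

D@1: d1:19  d2:14  d3:6  d4:0  d5:0 → peak 19
D@2: d1:17  d2:14  d3:6  d4:2  d5:0 → peak 17
D@3: d1:17  d2:12  d3:6  d4:2  d5:2 → peak 17
Best is D@2, peak 17.

17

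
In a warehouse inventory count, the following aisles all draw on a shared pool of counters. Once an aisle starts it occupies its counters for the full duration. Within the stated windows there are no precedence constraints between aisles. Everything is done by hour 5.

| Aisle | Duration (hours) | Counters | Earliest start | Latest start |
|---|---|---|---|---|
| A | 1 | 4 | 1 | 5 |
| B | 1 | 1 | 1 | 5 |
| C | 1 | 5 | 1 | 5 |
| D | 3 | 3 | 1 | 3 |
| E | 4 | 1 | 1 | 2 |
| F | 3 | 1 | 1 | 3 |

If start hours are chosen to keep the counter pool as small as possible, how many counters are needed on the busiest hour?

Early-start (A@1, B@1, C@1, D@1, E@1, F@1) gives peak 15: h1:15  h2:5  h3:5  h4:1  h5:0.
Shift C→2, D→3, F→3.
Schedule A@1, B@1, C@2, D@3, E@1, F@3: h1:6  h2:6  h3:5  h4:5  h5:4 — peak 6.
Total counter-hours = 26 over 5 hours ⇒ peak ≥ ⌈26/5⌉ = 6, so 6 is optimal.

6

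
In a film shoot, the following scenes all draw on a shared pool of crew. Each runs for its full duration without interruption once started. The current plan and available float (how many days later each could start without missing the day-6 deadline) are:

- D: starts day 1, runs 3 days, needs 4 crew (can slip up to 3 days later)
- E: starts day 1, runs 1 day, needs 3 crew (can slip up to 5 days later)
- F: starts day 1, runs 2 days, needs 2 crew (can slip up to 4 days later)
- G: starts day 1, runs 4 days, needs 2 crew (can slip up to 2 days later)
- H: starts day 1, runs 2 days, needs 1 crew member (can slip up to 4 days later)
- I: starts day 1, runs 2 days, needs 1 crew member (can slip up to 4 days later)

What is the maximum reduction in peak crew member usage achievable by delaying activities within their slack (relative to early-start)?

7

Early-start peak: d1:13  d2:10  d3:6  d4:2  d5:0  d6:0 ⇒ 13.
Leveled (D@1, E@4, F@1, G@3, H@4, I@5): d1:6  d2:6  d3:6  d4:6  d5:4  d6:3 ⇒ 6.
Reduction 13 − 6 = 7.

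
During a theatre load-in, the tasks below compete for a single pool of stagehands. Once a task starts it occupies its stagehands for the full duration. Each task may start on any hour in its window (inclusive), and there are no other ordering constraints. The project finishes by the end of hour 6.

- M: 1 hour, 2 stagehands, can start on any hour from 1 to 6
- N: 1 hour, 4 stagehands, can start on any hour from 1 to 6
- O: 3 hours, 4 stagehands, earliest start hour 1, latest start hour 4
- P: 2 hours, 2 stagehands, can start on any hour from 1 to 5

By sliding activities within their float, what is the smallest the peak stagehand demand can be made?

Early-start (M@1, N@1, O@1, P@1) gives peak 12: h1:12  h2:6  h3:4  h4:0  h5:0  h6:0.
Shift N→3, O→4.
Schedule M@1, N@3, O@4, P@1: h1:4  h2:2  h3:4  h4:4  h5:4  h6:4 — peak 4.
Total stagehand-hours = 22 over 6 hours ⇒ peak ≥ ⌈22/6⌉ = 4, so 4 is optimal.

4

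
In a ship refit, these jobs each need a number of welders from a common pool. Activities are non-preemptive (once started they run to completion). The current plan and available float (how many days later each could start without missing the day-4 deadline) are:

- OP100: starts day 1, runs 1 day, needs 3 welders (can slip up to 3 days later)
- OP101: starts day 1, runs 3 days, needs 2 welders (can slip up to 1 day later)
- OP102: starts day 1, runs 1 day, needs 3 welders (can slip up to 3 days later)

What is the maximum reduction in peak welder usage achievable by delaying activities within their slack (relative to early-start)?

Early-start peak: d1:8  d2:2  d3:2  d4:0 ⇒ 8.
Leveled (OP100@1, OP101@1, OP102@2): d1:5  d2:5  d3:2  d4:0 ⇒ 5.
Reduction 8 − 5 = 3.

3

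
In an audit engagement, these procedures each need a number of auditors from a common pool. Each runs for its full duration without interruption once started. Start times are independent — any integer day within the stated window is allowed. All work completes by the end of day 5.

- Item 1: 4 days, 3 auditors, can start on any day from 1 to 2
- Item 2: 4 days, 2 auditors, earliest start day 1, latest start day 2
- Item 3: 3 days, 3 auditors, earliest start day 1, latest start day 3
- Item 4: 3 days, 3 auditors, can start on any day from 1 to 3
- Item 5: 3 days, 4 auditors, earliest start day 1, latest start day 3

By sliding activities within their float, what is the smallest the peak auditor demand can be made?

Schedule Item 1@1, Item 2@1, Item 3@1, Item 4@1, Item 5@1: d1:15  d2:15  d3:15  d4:5  d5:0 — peak 15.

15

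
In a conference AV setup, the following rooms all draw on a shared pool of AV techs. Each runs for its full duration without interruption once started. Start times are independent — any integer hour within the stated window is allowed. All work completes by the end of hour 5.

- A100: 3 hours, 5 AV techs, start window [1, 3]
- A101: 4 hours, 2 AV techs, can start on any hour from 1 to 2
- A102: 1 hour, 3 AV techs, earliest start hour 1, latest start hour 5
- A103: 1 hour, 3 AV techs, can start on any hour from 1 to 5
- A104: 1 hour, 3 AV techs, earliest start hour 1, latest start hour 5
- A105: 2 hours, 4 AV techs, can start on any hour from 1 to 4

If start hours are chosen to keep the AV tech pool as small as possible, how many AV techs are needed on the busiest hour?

Early-start (A100@1, A101@1, A102@1, A103@1, A104@1, A105@1) gives peak 20: h1:20  h2:11  h3:7  h4:2  h5:0.
Shift A101→2, A103→4, A104→5, A105→4.
Schedule A100@1, A101@2, A102@1, A103@4, A104@5, A105@4: h1:8  h2:7  h3:7  h4:9  h5:9 — peak 9.

9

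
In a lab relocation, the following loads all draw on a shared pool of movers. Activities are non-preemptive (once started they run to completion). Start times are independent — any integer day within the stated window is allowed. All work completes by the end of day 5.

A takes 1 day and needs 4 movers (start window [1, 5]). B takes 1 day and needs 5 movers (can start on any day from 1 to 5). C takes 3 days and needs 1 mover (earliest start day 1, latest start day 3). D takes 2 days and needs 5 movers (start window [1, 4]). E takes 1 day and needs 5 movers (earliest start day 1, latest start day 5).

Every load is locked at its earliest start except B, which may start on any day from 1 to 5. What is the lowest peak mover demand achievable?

B@1: d1:20  d2:6  d3:1  d4:0  d5:0 → peak 20
B@2: d1:15  d2:11  d3:1  d4:0  d5:0 → peak 15
B@3: d1:15  d2:6  d3:6  d4:0  d5:0 → peak 15
B@4: d1:15  d2:6  d3:1  d4:5  d5:0 → peak 15
B@5: d1:15  d2:6  d3:1  d4:0  d5:5 → peak 15
Best is B@2, peak 15.

15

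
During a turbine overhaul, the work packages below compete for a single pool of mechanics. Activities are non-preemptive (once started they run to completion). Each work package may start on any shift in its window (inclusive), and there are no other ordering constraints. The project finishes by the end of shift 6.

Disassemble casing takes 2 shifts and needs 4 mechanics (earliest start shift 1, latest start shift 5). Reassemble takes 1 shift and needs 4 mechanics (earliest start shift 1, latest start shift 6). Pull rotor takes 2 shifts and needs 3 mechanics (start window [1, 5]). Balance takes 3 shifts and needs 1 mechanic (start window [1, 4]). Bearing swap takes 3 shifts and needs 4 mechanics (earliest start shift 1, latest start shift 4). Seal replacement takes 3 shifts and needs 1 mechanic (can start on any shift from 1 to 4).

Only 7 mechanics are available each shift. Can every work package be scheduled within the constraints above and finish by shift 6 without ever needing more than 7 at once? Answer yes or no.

yes

Schedule Disassemble casing@1, Reassemble@3, Pull rotor@1, Balance@3, Bearing swap@4, Seal replacement@3: s1:7  s2:7  s3:6  s4:6  s5:6  s6:4 — peak 7 ≤ 7.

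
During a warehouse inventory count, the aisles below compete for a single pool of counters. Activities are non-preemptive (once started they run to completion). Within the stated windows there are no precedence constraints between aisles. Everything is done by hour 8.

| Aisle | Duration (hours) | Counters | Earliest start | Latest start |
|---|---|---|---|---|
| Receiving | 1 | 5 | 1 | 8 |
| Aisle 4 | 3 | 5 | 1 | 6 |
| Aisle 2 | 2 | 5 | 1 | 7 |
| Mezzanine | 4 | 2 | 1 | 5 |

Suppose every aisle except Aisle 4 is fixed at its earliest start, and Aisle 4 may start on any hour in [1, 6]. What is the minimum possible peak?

12

Aisle 4@1: h1:17  h2:12  h3:7  h4:2  h5:0  h6:0  h7:0  h8:0 → peak 17
Aisle 4@2: h1:12  h2:12  h3:7  h4:7  h5:0  h6:0  h7:0  h8:0 → peak 12
Aisle 4@3: h1:12  h2:7  h3:7  h4:7  h5:5  h6:0  h7:0  h8:0 → peak 12
Aisle 4@4: h1:12  h2:7  h3:2  h4:7  h5:5  h6:5  h7:0  h8:0 → peak 12
Aisle 4@5: h1:12  h2:7  h3:2  h4:2  h5:5  h6:5  h7:5  h8:0 → peak 12
Aisle 4@6: h1:12  h2:7  h3:2  h4:2  h5:0  h6:5  h7:5  h8:5 → peak 12
Best is Aisle 4@2, peak 12.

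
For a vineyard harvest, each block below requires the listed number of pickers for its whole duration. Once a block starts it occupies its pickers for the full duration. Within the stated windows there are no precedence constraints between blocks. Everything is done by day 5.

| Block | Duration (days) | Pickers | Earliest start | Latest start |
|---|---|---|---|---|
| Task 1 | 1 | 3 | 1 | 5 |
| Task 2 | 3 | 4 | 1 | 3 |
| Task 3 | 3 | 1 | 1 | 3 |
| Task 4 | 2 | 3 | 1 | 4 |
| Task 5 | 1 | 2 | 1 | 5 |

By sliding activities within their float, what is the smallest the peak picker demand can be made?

6

Early-start (Task 1@1, Task 2@1, Task 3@1, Task 4@1, Task 5@1) gives peak 13: d1:13  d2:8  d3:5  d4:0  d5:0.
Shift Task 2→3, Task 3→2, Task 5→2.
Schedule Task 1@1, Task 2@3, Task 3@2, Task 4@1, Task 5@2: d1:6  d2:6  d3:5  d4:5  d5:4 — peak 6.
Total picker-days = 26 over 5 days ⇒ peak ≥ ⌈26/5⌉ = 6, so 6 is optimal.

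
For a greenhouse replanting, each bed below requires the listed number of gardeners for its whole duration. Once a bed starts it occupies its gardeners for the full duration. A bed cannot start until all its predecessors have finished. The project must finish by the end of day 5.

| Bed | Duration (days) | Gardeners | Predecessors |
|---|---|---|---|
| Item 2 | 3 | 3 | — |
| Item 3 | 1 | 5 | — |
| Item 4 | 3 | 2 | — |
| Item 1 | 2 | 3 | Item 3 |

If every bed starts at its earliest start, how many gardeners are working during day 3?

8

At early start, day 3 has: Item 2, Item 4, Item 1.
Demand: 3 + 2 + 3 = 8.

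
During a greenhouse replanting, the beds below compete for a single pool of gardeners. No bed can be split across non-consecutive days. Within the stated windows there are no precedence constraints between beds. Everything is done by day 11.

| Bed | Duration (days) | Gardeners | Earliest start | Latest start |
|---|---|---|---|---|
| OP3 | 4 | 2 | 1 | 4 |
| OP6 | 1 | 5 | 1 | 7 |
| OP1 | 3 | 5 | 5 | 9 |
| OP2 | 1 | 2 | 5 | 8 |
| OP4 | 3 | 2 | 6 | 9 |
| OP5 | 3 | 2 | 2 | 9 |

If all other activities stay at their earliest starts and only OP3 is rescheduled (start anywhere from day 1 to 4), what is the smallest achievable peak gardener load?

7

OP3@1: d1:7  d2:4  d3:4  d4:4  d5:7  d6:7  d7:7  d8:2  d9:0  d10:0  d11:0 → peak 7
OP3@2: d1:5  d2:4  d3:4  d4:4  d5:9  d6:7  d7:7  d8:2  d9:0  d10:0  d11:0 → peak 9
OP3@3: d1:5  d2:2  d3:4  d4:4  d5:9  d6:9  d7:7  d8:2  d9:0  d10:0  d11:0 → peak 9
OP3@4: d1:5  d2:2  d3:2  d4:4  d5:9  d6:9  d7:9  d8:2  d9:0  d10:0  d11:0 → peak 9
Best is OP3@1, peak 7.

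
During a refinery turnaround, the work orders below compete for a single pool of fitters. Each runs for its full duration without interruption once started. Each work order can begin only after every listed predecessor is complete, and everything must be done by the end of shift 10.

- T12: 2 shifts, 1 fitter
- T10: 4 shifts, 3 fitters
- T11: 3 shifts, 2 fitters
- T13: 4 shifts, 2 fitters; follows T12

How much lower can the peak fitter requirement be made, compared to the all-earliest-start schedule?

3

Early-start peak: s1:6  s2:6  s3:7  s4:5  s5:2  s6:2  s7:0  s8:0  s9:0  s10:0 ⇒ 7.
Leveled (T12@1, T10@1, T11@5, T13@5): s1:4  s2:4  s3:3  s4:3  s5:4  s6:4  s7:4  s8:2  s9:0  s10:0 ⇒ 4.
Reduction 7 − 4 = 3.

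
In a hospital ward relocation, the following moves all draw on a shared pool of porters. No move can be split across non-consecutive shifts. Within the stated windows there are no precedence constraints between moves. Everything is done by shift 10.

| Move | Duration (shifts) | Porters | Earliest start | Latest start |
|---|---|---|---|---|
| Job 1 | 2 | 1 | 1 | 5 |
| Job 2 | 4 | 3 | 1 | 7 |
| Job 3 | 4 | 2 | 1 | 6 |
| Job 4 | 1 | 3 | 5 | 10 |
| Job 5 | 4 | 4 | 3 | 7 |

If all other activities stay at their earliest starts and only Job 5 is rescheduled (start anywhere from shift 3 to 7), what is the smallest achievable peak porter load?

6

Job 5@3: s1:6  s2:6  s3:9  s4:9  s5:7  s6:4  s7:0  s8:0  s9:0  s10:0 → peak 9
Job 5@4: s1:6  s2:6  s3:5  s4:9  s5:7  s6:4  s7:4  s8:0  s9:0  s10:0 → peak 9
Job 5@5: s1:6  s2:6  s3:5  s4:5  s5:7  s6:4  s7:4  s8:4  s9:0  s10:0 → peak 7
Job 5@6: s1:6  s2:6  s3:5  s4:5  s5:3  s6:4  s7:4  s8:4  s9:4  s10:0 → peak 6
Job 5@7: s1:6  s2:6  s3:5  s4:5  s5:3  s6:0  s7:4  s8:4  s9:4  s10:4 → peak 6
Best is Job 5@6, peak 6.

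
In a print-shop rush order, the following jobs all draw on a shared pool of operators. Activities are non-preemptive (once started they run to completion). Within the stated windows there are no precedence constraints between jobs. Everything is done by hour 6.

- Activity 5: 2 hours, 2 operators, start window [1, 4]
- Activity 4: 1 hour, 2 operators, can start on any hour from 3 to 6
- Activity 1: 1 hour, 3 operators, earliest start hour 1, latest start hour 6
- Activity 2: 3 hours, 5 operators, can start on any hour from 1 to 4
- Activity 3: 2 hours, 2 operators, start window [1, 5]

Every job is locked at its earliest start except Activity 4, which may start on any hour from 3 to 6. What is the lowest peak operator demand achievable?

12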